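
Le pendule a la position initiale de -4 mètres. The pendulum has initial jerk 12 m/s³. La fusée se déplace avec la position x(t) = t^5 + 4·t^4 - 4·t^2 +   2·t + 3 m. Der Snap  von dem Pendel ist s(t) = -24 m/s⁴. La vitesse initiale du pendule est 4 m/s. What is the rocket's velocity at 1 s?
To solve this, we need to take 1 derivative of our position equation x(t) = t^5 + 4·t^4 - 4·t^2 + 2·t + 3. Differentiating position, we get velocity: v(t) = 5·t^4 + 16·t^3 - 8·t + 2. From the given velocity equation v(t) = 5·t^4 + 16·t^3 - 8·t + 2, we substitute t = 1 to get v = 15.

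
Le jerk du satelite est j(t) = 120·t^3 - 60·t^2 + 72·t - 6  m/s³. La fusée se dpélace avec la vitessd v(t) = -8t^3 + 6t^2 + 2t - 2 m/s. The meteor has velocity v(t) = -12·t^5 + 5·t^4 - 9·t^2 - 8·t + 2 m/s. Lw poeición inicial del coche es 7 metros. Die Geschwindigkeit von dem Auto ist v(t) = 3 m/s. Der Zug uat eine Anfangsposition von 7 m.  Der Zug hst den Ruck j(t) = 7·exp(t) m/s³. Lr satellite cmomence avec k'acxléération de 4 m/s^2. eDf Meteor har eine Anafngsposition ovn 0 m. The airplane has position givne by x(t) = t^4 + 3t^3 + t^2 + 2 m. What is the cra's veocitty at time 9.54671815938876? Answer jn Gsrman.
Aus der Gleichung für die Geschwindigkeit v(t) = 3, setzen wir t = 9.54671815938876 ein und erhalten v = 3.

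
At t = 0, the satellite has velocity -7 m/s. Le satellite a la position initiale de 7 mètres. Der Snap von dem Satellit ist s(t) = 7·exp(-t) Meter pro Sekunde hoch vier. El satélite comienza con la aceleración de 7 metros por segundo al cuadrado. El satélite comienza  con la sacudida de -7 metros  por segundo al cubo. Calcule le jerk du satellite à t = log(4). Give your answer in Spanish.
Para resolver esto, necesitamos tomar 1 integral de nuestra ecuación del snap s(t) = 7·exp(-t). La antiderivada del snap es la sacudida. Usando j(0) = -7, obtenemos j(t) = -7·exp(-t). Tenemos la sacudida j(t) = -7·exp(-t). Sustituyendo t = log(4): j(log(4)) = -7/4.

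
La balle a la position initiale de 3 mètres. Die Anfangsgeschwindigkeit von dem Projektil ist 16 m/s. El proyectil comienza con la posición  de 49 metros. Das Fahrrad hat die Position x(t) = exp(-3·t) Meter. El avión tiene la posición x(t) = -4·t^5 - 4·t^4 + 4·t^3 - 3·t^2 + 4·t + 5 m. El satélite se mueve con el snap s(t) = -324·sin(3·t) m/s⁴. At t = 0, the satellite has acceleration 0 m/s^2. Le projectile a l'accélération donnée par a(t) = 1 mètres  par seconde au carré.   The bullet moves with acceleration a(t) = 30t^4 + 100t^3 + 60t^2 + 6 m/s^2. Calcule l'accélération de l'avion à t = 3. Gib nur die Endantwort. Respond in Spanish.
La aceleración en t = 3 es a = -2526.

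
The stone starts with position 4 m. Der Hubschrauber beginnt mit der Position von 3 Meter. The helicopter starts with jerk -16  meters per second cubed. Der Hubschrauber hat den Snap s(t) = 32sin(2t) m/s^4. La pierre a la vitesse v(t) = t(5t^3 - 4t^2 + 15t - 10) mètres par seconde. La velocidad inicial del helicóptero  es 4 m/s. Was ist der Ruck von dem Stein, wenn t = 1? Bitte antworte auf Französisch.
Nous devons dériver notre équation de la vitesse v(t) = t·(5·t^3 - 4·t^2 + 15·t - 10) 2 fois. En dérivant la vitesse, nous obtenons l'accélération: a(t) = 5·t^3 - 4·t^2 + t·(15·t^2 - 8·t + 15) + 15·t - 10. En dérivant l'accélération, nous obtenons le jerk: j(t) = 30·t^2 + t·(30·t - 8) - 16·t + 30. Nous avons le jerk j(t) = 30·t^2 + t·(30·t - 8) - 16·t + 30. En substituant t = 1: j(1) = 66.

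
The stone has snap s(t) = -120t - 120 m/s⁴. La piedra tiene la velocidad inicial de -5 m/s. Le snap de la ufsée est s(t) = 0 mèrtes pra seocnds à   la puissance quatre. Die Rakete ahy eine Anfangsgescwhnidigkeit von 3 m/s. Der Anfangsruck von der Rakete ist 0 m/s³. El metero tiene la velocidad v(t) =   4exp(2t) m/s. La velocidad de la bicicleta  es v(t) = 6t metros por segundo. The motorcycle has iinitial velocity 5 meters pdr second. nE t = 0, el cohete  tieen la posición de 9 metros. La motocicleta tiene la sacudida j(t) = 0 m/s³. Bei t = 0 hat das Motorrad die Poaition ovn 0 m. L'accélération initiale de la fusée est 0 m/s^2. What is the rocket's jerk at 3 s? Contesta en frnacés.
En partant du snap s(t) = 0, nous prenons 1 intégrale. L'intégrale du snap est le jerk. En utilisant j(0) = 0, nous obtenons j(t) = 0. En utilisant j(t) = 0 et en substituant t = 3, nous trouvons j = 0.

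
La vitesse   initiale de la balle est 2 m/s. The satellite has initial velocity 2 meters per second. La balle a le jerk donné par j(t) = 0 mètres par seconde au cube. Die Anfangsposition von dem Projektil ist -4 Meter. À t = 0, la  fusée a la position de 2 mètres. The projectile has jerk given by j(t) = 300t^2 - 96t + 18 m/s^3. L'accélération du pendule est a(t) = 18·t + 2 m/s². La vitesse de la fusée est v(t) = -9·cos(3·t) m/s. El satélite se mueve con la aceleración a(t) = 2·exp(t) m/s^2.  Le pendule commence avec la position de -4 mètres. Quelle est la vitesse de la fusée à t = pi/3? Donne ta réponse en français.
En utilisant v(t) = -9·cos(3·t) et en substituant t = pi/3, nous trouvons v = 9.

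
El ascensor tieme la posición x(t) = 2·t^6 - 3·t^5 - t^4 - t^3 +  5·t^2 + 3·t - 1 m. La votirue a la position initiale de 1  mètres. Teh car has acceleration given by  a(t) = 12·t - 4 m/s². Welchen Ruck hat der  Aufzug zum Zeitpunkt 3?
Ausgehend von der Position x(t) = 2·t^6 - 3·t^5 - t^4 - t^3 + 5·t^2 + 3·t - 1, nehmen wir 3 Ableitungen. Mit d/dt von x(t) finden wir v(t) = 12·t^5 - 15·t^4 - 4·t^3 - 3·t^2 + 10·t + 3. Mit d/dt von v(t) finden wir a(t) = 60·t^4 - 60·t^3 - 12·t^2 - 6·t + 10. Mit d/dt von a(t) finden wir j(t) = 240·t^3 - 180·t^2 - 24·t - 6. Mit j(t) = 240·t^3 - 180·t^2 - 24·t - 6 und Einsetzen von t = 3, finden wir j = 4782.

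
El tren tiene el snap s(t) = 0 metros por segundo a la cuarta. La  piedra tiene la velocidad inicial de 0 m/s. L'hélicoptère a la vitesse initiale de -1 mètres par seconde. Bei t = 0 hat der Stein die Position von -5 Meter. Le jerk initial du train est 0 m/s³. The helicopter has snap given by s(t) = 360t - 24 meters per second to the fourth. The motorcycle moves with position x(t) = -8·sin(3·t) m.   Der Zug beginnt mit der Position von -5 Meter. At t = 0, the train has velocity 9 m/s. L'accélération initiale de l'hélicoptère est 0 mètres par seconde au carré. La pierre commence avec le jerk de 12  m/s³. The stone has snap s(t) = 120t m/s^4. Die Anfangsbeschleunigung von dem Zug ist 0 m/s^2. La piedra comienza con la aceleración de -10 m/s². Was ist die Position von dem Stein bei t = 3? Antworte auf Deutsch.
Wir müssen die Stammfunktion unserer Gleichung für den Snap s(t) = 120·t 4-mal finden. Die Stammfunktion von dem Snap ist der Ruck. Mit j(0) = 12 erhalten wir j(t) = 60·t^2 + 12. Mit ∫j(t)dt und Anwendung von a(0) = -10, finden wir a(t) = 20·t^3 + 12·t - 10. Mit ∫a(t)dt und Anwendung von v(0) = 0, finden wir v(t) = t·(5·t^3 + 6·t - 10). Durch Integration von der Geschwindigkeit und Verwendung der Anfangsbedingung x(0) = -5, erhalten wir x(t) = t^5 + 2·t^3 - 5·t^2 - 5. Mit x(t) = t^5 + 2·t^3 - 5·t^2 - 5 und Einsetzen von t = 3, finden wir x = 247.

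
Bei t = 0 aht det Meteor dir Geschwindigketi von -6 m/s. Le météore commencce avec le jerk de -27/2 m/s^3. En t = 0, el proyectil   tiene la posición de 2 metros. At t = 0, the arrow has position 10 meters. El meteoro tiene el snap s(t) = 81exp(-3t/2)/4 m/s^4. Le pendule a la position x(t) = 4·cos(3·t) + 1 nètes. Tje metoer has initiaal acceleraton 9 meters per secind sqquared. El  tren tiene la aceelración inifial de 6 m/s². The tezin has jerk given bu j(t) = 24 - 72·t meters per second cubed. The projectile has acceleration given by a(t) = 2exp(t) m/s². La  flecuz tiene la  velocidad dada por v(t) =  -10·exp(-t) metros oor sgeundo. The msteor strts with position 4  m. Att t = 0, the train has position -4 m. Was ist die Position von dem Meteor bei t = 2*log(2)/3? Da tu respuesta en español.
Para resolver esto, necesitamos tomar 4 integrales de nuestra ecuación del snap s(t) = 81·exp(-3·t/2)/4. La antiderivada del snap, con j(0) = -27/2, da la sacudida: j(t) = -27·exp(-3·t/2)/2. Tomando ∫j(t)dt y aplicando a(0) = 9, encontramos a(t) = 9·exp(-3·t/2). La antiderivada de la aceleración, con v(0) = -6, da la velocidad: v(t) = -6·exp(-3·t/2). Integrando la velocidad y usando la condición inicial x(0) = 4, obtenemos x(t) = 4·exp(-3·t/2). Usando x(t) = 4·exp(-3·t/2) y sustituyendo t = 2*log(2)/3, encontramos x = 2.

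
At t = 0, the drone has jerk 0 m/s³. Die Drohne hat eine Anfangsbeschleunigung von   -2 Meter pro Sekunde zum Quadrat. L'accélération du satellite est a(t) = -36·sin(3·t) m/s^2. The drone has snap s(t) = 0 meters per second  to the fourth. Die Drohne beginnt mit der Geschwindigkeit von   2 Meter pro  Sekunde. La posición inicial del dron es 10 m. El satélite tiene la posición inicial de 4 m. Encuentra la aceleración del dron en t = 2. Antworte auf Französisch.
Nous devons intégrer notre équation du snap s(t) = 0 2 fois. En prenant ∫s(t)dt et en appliquant j(0) = 0, nous trouvons j(t) = 0. La primitive du jerk est l'accélération. En utilisant a(0) = -2, nous obtenons a(t) = -2. En utilisant a(t) = -2 et en substituant t = 2, nous trouvons a = -2.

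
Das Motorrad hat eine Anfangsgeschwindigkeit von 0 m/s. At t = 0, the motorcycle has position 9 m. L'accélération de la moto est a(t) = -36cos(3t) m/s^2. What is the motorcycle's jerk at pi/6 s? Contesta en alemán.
Ausgehend von der Beschleunigung a(t) = -36·cos(3·t), nehmen wir 1 Ableitung. Die Ableitung von der Beschleunigung ergibt den Ruck: j(t) = 108·sin(3·t). Mit j(t) = 108·sin(3·t) und Einsetzen von t = pi/6, finden wir j = 108.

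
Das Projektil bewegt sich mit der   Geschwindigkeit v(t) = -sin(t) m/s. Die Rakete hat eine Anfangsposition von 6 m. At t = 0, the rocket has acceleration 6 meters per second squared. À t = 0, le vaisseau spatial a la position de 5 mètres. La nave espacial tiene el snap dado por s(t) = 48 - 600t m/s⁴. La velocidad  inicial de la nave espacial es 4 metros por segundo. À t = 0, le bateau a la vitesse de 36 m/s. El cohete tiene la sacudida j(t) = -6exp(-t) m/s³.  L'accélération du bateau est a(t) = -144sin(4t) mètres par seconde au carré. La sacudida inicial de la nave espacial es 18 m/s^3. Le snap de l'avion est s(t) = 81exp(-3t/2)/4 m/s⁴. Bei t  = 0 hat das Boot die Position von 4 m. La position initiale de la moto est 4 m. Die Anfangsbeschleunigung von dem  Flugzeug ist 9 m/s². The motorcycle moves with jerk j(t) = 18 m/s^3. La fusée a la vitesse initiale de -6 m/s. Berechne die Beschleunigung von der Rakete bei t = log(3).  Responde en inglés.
To solve this, we need to take 1 integral of our jerk equation j(t) = -6·exp(-t). The integral of jerk, with a(0) = 6, gives acceleration: a(t) = 6·exp(-t). We have acceleration a(t) = 6·exp(-t). Substituting t = log(3): a(log(3)) = 2.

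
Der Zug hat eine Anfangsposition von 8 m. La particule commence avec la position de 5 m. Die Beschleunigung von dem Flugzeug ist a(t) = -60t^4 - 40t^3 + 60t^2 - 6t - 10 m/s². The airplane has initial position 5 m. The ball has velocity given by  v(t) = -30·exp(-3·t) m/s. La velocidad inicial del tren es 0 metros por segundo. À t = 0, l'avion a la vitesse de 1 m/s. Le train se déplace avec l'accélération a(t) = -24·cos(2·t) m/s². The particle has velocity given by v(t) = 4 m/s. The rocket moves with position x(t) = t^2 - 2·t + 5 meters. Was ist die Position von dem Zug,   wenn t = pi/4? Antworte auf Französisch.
Nous devons intégrer notre équation de l'accélération a(t) = -24·cos(2·t) 2 fois. La primitive de l'accélération est la vitesse. En utilisant v(0) = 0, nous obtenons v(t) = -12·sin(2·t). La primitive de la vitesse, avec x(0) = 8, donne la position: x(t) = 6·cos(2·t) + 2. En utilisant x(t) = 6·cos(2·t) + 2 et en substituant t = pi/4, nous trouvons x = 2.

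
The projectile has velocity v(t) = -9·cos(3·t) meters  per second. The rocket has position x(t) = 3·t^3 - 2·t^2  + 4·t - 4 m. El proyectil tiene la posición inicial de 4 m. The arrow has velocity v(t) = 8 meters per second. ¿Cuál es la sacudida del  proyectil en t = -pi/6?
Debemos derivar nuestra ecuación de la velocidad v(t) = -9·cos(3·t) 2 veces. Tomando d/dt de v(t), encontramos a(t) = 27·sin(3·t). Tomando d/dt de a(t), encontramos j(t) = 81·cos(3·t). Tenemos la sacudida j(t) = 81·cos(3·t). Sustituyendo t = -pi/6: j(-pi/6) = 0.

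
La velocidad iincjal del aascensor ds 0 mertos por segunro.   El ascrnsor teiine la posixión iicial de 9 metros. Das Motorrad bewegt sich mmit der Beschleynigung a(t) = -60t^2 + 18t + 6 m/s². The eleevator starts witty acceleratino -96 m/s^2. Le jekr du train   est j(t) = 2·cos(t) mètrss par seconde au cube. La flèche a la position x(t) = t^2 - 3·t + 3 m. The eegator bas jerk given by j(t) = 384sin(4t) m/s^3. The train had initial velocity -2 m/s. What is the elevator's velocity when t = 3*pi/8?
We must find the antiderivative of our jerk equation j(t) = 384·sin(4·t) 2 times. Taking ∫j(t)dt and applying a(0) = -96, we find a(t) = -96·cos(4·t). The antiderivative of acceleration is velocity. Using v(0) = 0, we get v(t) = -24·sin(4·t). Using v(t) = -24·sin(4·t) and substituting t = 3*pi/8, we find v = 24.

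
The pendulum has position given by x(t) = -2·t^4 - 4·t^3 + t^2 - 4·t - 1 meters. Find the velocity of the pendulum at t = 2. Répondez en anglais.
We must differentiate our position equation x(t) = -2·t^4 - 4·t^3 + t^2 - 4·t - 1 1 time. The derivative of position gives velocity: v(t) = -8·t^3 - 12·t^2 + 2·t - 4. Using v(t) = -8·t^3 - 12·t^2 + 2·t - 4 and substituting t = 2, we find v = -112.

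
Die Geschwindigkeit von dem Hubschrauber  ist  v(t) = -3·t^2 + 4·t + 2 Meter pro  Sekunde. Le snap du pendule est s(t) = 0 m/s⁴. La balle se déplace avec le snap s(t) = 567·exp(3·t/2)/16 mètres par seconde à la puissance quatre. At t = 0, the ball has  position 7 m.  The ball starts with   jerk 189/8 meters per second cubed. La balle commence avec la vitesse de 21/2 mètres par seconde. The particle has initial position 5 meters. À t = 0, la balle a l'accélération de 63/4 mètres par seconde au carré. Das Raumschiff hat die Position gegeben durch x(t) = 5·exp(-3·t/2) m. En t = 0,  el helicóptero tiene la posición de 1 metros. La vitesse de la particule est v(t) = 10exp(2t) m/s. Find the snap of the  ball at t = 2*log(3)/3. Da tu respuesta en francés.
Nous avons le snap s(t) = 567·exp(3·t/2)/16. En substituant t = 2*log(3)/3: s(2*log(3)/3) = 1701/16.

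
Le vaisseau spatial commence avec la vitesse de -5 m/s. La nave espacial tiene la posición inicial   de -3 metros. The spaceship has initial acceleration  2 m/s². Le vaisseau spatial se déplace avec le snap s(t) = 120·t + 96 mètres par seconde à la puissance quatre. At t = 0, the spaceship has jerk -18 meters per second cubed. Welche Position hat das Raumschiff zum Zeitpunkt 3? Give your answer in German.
Um dies zu lösen, müssen wir 4 Integrale unserer Gleichung für den Snap s(t) = 120·t + 96 finden. Mit ∫s(t)dt und Anwendung von j(0) = -18, finden wir j(t) = 60·t^2 + 96·t - 18. Die Stammfunktion von dem Ruck, mit a(0) = 2, ergibt die Beschleunigung: a(t) = 20·t^3 + 48·t^2 - 18·t + 2. Die Stammfunktion von der Beschleunigung ist die Geschwindigkeit. Mit v(0) = -5 erhalten wir v(t) = 5·t^4 + 16·t^3 - 9·t^2 + 2·t - 5. Die Stammfunktion von der Geschwindigkeit ist die Position. Mit x(0) = -3 erhalten wir x(t) = t^5 + 4·t^4 - 3·t^3 + t^2 - 5·t - 3. Mit x(t) = t^5 + 4·t^4 - 3·t^3 + t^2 - 5·t - 3 und Einsetzen von t = 3, finden wir x = 477.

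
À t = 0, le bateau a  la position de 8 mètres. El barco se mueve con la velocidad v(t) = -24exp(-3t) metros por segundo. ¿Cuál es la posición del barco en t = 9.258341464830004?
Necesitamos integrar nuestra ecuación de la velocidad v(t) = -24·exp(-3·t) 1 vez. La integral de la velocidad es la posición. Usando x(0) = 8, obtenemos x(t) = 8·exp(-3·t). Tenemos la posición x(t) = 8·exp(-3·t). Sustituyendo t = 9.258341464830004: x(9.258341464830004) = 6.92707927358126E-12.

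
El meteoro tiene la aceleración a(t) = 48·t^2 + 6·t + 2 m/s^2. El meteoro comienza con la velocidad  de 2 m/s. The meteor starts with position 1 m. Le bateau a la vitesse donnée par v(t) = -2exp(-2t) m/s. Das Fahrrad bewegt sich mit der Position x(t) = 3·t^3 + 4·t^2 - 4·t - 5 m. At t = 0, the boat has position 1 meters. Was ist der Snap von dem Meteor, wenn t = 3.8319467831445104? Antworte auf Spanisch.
Debemos derivar nuestra ecuación de la aceleración a(t) = 48·t^2 + 6·t + 2 2 veces. Tomando d/dt de a(t), encontramos j(t) = 96·t + 6. Derivando la sacudida, obtenemos el snap: s(t) = 96. Usando s(t) = 96 y sustituyendo t = 3.8319467831445104, encontramos s = 96.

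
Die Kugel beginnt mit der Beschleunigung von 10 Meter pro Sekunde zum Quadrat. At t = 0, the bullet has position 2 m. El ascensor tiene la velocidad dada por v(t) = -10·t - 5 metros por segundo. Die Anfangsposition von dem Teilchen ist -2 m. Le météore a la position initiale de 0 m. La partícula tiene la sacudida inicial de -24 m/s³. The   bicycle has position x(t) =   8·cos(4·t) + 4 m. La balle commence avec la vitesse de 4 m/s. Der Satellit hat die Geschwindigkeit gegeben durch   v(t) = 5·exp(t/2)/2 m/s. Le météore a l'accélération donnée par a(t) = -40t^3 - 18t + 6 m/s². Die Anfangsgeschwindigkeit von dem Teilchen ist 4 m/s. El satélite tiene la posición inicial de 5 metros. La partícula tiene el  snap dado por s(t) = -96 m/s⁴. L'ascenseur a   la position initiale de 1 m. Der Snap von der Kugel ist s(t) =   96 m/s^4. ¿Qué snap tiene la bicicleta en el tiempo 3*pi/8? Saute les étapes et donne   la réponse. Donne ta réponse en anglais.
s(3*pi/8) = 0.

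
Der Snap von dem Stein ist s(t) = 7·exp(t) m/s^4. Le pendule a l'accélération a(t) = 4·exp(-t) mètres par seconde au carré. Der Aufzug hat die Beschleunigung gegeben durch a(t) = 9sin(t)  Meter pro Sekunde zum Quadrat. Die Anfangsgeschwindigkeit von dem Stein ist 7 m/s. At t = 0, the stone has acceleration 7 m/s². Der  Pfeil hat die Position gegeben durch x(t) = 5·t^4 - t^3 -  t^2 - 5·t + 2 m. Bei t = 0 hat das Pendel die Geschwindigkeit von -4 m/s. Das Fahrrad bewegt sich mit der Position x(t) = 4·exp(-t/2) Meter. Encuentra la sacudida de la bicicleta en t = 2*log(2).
Para resolver esto, necesitamos tomar 3 derivadas de nuestra ecuación de la posición x(t) = 4·exp(-t/2). Derivando la posición, obtenemos la velocidad: v(t) = -2·exp(-t/2). Tomando d/dt de v(t), encontramos a(t) = exp(-t/2). Derivando la aceleración, obtenemos la sacudida: j(t) = -exp(-t/2)/2. Tenemos la sacudida j(t) = -exp(-t/2)/2. Sustituyendo t = 2*log(2): j(2*log(2)) = -1/4.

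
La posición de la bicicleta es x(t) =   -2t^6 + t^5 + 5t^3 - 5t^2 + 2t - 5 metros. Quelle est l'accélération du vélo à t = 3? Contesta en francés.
Pour résoudre ceci, nous devons prendre 2 dérivées de notre équation de la position x(t) = -2·t^6 + t^5 + 5·t^3 - 5·t^2 + 2·t - 5. La dérivée de la position donne la vitesse: v(t) = -12·t^5 + 5·t^4 + 15·t^2 - 10·t + 2. En dérivant la vitesse, nous obtenons l'accélération: a(t) = -60·t^4 + 20·t^3 + 30·t - 10. De l'équation de l'accélération a(t) = -60·t^4 + 20·t^3 + 30·t - 10, nous substituons t = 3 pour obtenir a = -4240.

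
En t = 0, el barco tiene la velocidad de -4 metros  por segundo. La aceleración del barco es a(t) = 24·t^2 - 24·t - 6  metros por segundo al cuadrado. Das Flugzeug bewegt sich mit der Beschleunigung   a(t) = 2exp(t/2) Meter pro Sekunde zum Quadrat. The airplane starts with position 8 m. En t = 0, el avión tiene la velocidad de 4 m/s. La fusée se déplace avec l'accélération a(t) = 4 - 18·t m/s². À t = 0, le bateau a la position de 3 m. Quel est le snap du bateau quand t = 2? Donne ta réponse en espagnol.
Para resolver esto, necesitamos tomar 2 derivadas de nuestra ecuación de la aceleración a(t) = 24·t^2 - 24·t - 6. Tomando d/dt de a(t), encontramos j(t) = 48·t - 24. La derivada de la sacudida da el snap: s(t) = 48. Usando s(t) = 48 y sustituyendo t = 2, encontramos s = 48.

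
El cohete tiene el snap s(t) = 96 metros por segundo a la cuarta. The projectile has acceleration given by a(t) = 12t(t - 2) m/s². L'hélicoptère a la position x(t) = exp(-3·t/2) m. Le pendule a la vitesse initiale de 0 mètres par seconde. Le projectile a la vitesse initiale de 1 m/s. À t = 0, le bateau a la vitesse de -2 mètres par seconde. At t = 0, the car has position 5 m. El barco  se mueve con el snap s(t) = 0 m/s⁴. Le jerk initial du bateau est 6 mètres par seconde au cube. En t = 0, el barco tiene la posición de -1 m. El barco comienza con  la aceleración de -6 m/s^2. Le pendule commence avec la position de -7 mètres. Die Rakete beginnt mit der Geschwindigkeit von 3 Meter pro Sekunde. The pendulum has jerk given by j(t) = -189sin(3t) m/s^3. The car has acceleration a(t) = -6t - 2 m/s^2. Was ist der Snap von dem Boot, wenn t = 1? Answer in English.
From the given snap equation s(t) = 0, we substitute t = 1 to get s = 0.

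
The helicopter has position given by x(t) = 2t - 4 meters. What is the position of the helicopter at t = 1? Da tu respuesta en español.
Usando x(t) = 2·t - 4 y sustituyendo t = 1, encontramos x = -2.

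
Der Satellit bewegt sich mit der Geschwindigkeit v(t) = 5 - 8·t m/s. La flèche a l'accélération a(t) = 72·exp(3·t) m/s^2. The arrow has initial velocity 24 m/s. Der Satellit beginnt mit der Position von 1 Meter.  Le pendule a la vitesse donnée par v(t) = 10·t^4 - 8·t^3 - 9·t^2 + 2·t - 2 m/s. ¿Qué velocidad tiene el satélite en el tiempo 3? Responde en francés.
En utilisant v(t) = 5 - 8·t et en substituant t = 3, nous trouvons v = -19.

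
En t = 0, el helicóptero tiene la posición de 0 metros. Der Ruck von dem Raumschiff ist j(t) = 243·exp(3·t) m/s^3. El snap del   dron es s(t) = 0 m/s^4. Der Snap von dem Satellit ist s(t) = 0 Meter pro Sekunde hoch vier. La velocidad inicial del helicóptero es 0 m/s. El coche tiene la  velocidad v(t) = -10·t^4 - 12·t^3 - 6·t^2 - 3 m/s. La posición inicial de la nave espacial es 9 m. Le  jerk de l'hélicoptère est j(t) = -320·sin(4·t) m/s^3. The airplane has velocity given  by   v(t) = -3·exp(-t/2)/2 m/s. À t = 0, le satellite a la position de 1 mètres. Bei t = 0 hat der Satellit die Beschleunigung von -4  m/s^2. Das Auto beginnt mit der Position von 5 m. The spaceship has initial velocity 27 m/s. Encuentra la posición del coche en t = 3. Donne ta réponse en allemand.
Wir müssen das Integral unserer Gleichung für die Geschwindigkeit v(t) = -10·t^4 - 12·t^3 - 6·t^2 - 3 1-mal finden. Das Integral von der Geschwindigkeit ist die Position. Mit x(0) = 5 erhalten wir x(t) = -2·t^5 - 3·t^4 - 2·t^3 - 3·t + 5. Wir haben die Position x(t) = -2·t^5 - 3·t^4 - 2·t^3 - 3·t + 5. Durch Einsetzen von t = 3: x(3) = -787.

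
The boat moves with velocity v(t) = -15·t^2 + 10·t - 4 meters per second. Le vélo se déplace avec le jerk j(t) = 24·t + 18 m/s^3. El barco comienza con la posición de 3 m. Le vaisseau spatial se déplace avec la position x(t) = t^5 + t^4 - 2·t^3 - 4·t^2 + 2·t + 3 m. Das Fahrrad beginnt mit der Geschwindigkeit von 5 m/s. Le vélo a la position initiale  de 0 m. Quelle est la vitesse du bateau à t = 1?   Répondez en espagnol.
Usando v(t) = -15·t^2 + 10·t - 4 y sustituyendo t = 1, encontramos v = -9.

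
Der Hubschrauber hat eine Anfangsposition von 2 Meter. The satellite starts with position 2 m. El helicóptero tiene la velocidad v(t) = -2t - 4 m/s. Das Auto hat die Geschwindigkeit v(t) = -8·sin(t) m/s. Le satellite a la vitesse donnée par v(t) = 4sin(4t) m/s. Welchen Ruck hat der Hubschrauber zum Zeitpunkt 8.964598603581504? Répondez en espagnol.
Para resolver esto, necesitamos tomar 2 derivadas de nuestra ecuación de la velocidad v(t) = -2·t - 4. Tomando d/dt de v(t), encontramos a(t) = -2. Tomando d/dt de a(t), encontramos j(t) = 0. De la ecuación de la sacudida j(t) = 0, sustituimos t = 8.964598603581504 para obtener j = 0.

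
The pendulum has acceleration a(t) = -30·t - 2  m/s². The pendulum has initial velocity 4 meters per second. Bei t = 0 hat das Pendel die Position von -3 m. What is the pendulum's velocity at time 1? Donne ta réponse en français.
En partant de l'accélération a(t) = -30·t - 2, nous prenons 1 primitive. La primitive de l'accélération est la vitesse. En utilisant v(0) = 4, nous obtenons v(t) = -15·t^2 - 2·t + 4. Nous avons la vitesse v(t) = -15·t^2 - 2·t + 4. En substituant t = 1: v(1) = -13.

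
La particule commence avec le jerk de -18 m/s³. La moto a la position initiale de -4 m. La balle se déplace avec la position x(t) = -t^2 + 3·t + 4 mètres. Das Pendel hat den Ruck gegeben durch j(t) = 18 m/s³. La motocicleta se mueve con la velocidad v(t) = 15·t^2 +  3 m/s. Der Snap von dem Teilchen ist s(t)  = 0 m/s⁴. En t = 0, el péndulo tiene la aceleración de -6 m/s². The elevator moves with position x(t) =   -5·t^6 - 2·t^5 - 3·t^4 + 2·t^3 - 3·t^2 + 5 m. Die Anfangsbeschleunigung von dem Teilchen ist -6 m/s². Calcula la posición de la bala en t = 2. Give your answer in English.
We have position x(t) = -t^2 + 3·t + 4. Substituting t = 2: x(2) = 6.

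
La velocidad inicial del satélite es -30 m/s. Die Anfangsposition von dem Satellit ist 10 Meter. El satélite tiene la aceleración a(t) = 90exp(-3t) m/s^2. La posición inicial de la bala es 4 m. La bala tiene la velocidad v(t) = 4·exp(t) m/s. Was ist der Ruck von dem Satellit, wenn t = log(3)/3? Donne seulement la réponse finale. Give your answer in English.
The answer is -90.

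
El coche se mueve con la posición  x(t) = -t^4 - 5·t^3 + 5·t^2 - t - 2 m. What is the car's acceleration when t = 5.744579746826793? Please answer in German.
Wir müssen unsere Gleichung für die Position x(t) = -t^4 - 5·t^3 + 5·t^2 - t - 2 2-mal ableiten. Mit d/dt von x(t) finden wir v(t) = -4·t^3 - 15·t^2 + 10·t - 1. Mit d/dt von v(t) finden wir a(t) = -12·t^2 - 30·t + 10. Aus der Gleichung für die Beschleunigung a(t) = -12·t^2 - 30·t + 10, setzen wir t = 5.744579746826793 ein und erhalten a = -558.339750016635.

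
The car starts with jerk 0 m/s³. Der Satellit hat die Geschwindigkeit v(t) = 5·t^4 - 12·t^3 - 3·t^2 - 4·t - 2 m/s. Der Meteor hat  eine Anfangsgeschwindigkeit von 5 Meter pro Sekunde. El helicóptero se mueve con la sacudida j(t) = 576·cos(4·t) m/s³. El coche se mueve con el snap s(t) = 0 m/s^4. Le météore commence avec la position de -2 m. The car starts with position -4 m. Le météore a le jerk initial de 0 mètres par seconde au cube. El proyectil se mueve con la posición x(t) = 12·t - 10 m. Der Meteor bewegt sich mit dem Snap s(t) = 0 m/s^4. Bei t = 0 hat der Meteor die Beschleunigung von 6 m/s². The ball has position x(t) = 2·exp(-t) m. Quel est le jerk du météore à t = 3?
Nous devons trouver la primitive de notre équation du snap s(t) = 0 1 fois. En prenant ∫s(t)dt et en appliquant j(0) = 0, nous trouvons j(t) = 0. En utilisant j(t) = 0 et en substituant t = 3, nous trouvons j = 0.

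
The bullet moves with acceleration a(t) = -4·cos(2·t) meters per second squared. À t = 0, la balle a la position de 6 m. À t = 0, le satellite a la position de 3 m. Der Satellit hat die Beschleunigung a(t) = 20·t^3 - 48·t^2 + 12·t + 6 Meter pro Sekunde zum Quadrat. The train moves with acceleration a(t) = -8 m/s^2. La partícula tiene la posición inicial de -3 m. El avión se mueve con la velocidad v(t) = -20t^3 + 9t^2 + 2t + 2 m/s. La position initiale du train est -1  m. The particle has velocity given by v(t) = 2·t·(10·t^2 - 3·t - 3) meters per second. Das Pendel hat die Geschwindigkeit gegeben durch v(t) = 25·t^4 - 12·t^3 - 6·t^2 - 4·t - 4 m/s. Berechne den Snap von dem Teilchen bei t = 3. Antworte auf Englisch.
Starting from velocity v(t) = 2·t·(10·t^2 - 3·t - 3), we take 3 derivatives. Taking d/dt of v(t), we find a(t) = 20·t^2 + 2·t·(20·t - 3) - 6·t - 6. Taking d/dt of a(t), we find j(t) = 120·t - 12. Differentiating jerk, we get snap: s(t) = 120. We have snap s(t) = 120. Substituting t = 3: s(3) = 120.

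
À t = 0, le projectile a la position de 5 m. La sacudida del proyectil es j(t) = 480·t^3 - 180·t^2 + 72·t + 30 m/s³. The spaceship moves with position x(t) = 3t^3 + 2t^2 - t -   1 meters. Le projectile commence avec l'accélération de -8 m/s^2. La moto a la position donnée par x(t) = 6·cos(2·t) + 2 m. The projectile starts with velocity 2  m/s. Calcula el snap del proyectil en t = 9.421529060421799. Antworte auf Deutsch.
Wir müssen unsere Gleichung für den Ruck j(t) = 480·t^3 - 180·t^2 + 72·t + 30 1-mal ableiten. Durch Ableiten von dem Ruck erhalten wir den Snap: s(t) = 1440·t^2 - 360·t + 72. Mit s(t) = 1440·t^2 - 360·t + 72 und Einsetzen von t = 9.421529060421799, finden wir s = 124502.151702624.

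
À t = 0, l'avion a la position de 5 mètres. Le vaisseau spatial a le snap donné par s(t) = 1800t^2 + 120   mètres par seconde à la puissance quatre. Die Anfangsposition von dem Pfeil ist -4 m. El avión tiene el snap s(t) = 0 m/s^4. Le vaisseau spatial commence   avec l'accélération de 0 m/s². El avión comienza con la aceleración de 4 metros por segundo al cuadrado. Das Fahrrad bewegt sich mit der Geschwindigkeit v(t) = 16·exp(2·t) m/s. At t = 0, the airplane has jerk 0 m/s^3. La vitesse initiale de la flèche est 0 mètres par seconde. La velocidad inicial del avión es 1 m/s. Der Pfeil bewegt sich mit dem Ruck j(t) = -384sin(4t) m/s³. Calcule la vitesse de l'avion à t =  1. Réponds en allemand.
Wir müssen unsere Gleichung für den Snap s(t) = 0 3-mal integrieren. Das Integral von dem Snap, mit j(0) = 0, ergibt den Ruck: j(t) = 0. Das Integral von dem Ruck, mit a(0) = 4, ergibt die Beschleunigung: a(t) = 4. Mit ∫a(t)dt und Anwendung von v(0) = 1, finden wir v(t) = 4·t + 1. Aus der Gleichung für die Geschwindigkeit v(t) = 4·t + 1, setzen wir t = 1 ein und erhalten v = 5.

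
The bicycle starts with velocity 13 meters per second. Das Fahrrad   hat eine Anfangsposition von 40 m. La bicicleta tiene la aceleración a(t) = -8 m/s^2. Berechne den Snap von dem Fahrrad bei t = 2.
Um dies zu lösen, müssen wir 2 Ableitungen unserer Gleichung für die Beschleunigung a(t) = -8 nehmen. Die Ableitung von der Beschleunigung ergibt den Ruck: j(t) = 0. Die Ableitung von dem Ruck ergibt den Snap: s(t) = 0. Aus der Gleichung für den Snap s(t) = 0, setzen wir t = 2 ein und erhalten s = 0.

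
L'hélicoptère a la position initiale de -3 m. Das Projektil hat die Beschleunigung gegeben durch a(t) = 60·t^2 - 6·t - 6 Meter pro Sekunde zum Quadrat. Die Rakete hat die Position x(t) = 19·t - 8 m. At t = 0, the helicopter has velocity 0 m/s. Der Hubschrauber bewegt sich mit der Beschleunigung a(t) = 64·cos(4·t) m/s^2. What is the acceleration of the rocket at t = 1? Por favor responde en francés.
Pour résoudre ceci, nous devons prendre 2 dérivées de notre équation de la position x(t) = 19·t - 8. La dérivée de la position donne la vitesse: v(t) = 19. En prenant d/dt de v(t), nous trouvons a(t) = 0. De l'équation de l'accélération a(t) = 0, nous substituons t = 1 pour obtenir a = 0.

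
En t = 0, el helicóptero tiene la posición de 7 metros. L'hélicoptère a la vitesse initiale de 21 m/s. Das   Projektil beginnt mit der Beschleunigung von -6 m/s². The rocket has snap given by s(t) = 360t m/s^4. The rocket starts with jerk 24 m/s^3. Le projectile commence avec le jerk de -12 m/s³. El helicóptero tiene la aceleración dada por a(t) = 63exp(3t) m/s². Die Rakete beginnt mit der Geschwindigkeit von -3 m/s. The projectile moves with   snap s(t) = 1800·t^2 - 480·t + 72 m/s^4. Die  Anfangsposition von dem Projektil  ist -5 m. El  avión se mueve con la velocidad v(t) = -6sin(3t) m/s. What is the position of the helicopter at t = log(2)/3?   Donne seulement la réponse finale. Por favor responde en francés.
La réponse est 14.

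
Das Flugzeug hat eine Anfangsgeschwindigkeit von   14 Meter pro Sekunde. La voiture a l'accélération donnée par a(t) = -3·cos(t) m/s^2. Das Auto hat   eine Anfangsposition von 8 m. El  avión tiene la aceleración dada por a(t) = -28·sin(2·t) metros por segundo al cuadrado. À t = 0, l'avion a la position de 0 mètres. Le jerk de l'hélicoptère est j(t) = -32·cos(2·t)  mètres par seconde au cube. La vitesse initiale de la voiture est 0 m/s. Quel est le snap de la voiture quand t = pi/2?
Pour résoudre ceci, nous devons prendre 2 dérivées de notre équation de l'accélération a(t) = -3·cos(t). En dérivant l'accélération, nous obtenons le jerk: j(t) = 3·sin(t). En prenant d/dt de j(t), nous trouvons s(t) = 3·cos(t). De l'équation du snap s(t) = 3·cos(t), nous substituons t = pi/2 pour obtenir s = 0.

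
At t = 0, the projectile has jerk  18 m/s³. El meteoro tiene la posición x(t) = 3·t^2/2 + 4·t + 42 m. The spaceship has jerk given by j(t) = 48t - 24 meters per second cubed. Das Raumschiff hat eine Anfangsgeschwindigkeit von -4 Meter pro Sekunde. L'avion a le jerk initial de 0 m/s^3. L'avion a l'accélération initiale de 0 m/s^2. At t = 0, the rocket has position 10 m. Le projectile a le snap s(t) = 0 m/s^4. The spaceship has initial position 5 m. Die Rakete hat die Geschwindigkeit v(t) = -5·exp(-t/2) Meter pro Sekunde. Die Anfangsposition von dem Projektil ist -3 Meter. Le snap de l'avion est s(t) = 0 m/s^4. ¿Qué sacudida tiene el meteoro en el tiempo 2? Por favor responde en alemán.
Um dies zu lösen, müssen wir 3 Ableitungen unserer Gleichung für die Position x(t) = 3·t^2/2 + 4·t + 42 nehmen. Die Ableitung von der Position ergibt die Geschwindigkeit: v(t) = 3·t + 4. Die Ableitung von der Geschwindigkeit ergibt die Beschleunigung: a(t) = 3. Die Ableitung von der Beschleunigung ergibt den Ruck: j(t) = 0. Wir haben den Ruck j(t) = 0. Durch Einsetzen von t = 2: j(2) = 0.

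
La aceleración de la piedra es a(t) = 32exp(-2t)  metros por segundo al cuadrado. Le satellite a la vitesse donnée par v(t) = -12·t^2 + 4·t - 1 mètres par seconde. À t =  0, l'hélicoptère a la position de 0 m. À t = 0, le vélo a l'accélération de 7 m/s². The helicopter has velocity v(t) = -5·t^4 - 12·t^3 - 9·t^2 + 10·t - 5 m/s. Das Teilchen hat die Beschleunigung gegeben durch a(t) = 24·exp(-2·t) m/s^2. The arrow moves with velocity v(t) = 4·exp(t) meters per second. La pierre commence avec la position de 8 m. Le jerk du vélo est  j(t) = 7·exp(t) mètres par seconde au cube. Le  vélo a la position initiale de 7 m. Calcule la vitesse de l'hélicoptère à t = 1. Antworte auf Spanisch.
Tenemos la velocidad v(t) = -5·t^4 - 12·t^3 - 9·t^2 + 10·t - 5. Sustituyendo t = 1: v(1) = -21.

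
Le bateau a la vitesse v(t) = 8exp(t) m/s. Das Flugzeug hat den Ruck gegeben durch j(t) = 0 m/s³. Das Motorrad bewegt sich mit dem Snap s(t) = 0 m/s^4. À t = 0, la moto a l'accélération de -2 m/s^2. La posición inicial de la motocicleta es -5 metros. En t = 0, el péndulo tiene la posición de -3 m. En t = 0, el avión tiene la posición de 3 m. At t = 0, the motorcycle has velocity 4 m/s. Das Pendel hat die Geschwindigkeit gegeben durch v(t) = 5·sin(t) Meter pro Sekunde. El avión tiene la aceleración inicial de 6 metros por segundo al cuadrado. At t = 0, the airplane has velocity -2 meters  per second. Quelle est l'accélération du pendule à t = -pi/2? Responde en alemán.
Wir müssen unsere Gleichung für die Geschwindigkeit v(t) = 5·sin(t) 1-mal ableiten. Die Ableitung von der Geschwindigkeit ergibt die Beschleunigung: a(t) = 5·cos(t). Mit a(t) = 5·cos(t) und Einsetzen von t = -pi/2, finden wir a = 0.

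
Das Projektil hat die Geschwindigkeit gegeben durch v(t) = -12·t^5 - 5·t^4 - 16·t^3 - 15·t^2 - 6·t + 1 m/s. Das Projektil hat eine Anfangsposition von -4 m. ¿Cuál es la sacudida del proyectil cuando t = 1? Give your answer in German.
Ausgehend von der Geschwindigkeit v(t) = -12·t^5 - 5·t^4 - 16·t^3 - 15·t^2 - 6·t + 1, nehmen wir 2 Ableitungen. Mit d/dt von v(t) finden wir a(t) = -60·t^4 - 20·t^3 - 48·t^2 - 30·t - 6. Die Ableitung von der Beschleunigung ergibt den Ruck: j(t) = -240·t^3 - 60·t^2 - 96·t - 30. Aus der Gleichung für den Ruck j(t) = -240·t^3 - 60·t^2 - 96·t - 30, setzen wir t = 1 ein und erhalten j = -426.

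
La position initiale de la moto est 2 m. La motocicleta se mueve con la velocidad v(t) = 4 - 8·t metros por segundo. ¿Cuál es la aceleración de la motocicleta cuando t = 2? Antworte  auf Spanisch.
Partiendo de la velocidad v(t) = 4 - 8·t, tomamos 1 derivada. Tomando d/dt de v(t), encontramos a(t) = -8. De la ecuación de la aceleración a(t) = -8, sustituimos t = 2 para obtener a = -8.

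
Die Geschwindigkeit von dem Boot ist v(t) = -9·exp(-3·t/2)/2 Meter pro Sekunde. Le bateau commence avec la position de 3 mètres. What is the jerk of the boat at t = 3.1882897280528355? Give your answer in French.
En partant de la vitesse v(t) = -9·exp(-3·t/2)/2, nous prenons 2 dérivées. La dérivée de la vitesse donne l'accélération: a(t) = 27·exp(-3·t/2)/4. En dérivant l'accélération, nous obtenons le jerk: j(t) = -81·exp(-3·t/2)/8. En utilisant j(t) = -81·exp(-3·t/2)/8 et en substituant t = 3.1882897280528355, nous trouvons j = -0.0848027778473758.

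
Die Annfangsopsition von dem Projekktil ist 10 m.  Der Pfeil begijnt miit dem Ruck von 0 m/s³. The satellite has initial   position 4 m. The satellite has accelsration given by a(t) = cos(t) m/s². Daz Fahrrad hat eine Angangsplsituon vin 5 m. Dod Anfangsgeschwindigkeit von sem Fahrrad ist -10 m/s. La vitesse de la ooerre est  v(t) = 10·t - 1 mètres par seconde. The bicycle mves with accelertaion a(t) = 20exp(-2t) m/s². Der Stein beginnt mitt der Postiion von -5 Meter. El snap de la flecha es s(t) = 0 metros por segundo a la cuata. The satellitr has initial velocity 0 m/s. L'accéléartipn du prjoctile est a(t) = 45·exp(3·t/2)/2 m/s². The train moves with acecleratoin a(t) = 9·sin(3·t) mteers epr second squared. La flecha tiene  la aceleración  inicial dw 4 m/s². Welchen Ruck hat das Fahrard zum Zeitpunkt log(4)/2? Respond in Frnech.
Nous devons dériver notre équation de l'accélération a(t) = 20·exp(-2·t) 1 fois. En dérivant l'accélération, nous obtenons le jerk: j(t) = -40·exp(-2·t). En utilisant j(t) = -40·exp(-2·t) et en substituant t = log(4)/2, nous trouvons j = -10.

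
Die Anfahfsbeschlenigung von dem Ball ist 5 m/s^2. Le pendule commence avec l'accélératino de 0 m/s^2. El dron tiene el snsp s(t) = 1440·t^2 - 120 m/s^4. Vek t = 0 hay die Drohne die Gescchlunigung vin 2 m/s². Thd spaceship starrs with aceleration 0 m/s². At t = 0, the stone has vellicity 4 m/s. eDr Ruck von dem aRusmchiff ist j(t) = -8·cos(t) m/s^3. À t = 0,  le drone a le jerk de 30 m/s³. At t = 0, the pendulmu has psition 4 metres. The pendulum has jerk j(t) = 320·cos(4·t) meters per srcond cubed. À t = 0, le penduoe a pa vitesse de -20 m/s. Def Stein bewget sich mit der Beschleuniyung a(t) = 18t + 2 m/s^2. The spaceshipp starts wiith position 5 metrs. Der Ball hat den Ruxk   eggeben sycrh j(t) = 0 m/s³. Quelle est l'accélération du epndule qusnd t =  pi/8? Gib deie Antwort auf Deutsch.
Um dies zu lösen, müssen wir 1 Integral unserer Gleichung für den Ruck j(t) = 320·cos(4·t) finden. Die Stammfunktion von dem Ruck, mit a(0) = 0, ergibt die Beschleunigung: a(t) = 80·sin(4·t). Mit a(t) = 80·sin(4·t) und Einsetzen von t = pi/8, finden wir a = 80.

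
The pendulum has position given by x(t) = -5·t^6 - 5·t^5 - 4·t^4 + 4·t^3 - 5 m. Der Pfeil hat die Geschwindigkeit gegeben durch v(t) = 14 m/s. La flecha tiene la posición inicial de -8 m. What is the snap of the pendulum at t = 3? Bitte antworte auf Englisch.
To solve this, we need to take 4 derivatives of our position equation x(t) = -5·t^6 - 5·t^5 - 4·t^4 + 4·t^3 - 5. The derivative of position gives velocity: v(t) = -30·t^5 - 25·t^4 - 16·t^3 + 12·t^2. Differentiating velocity, we get acceleration: a(t) = -150·t^4 - 100·t^3 - 48·t^2 + 24·t. The derivative of acceleration gives jerk: j(t) = -600·t^3 - 300·t^2 - 96·t + 24. Differentiating jerk, we get snap: s(t) = -1800·t^2 - 600·t - 96. From the given snap equation s(t) = -1800·t^2 - 600·t - 96, we substitute t = 3 to get s = -18096.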